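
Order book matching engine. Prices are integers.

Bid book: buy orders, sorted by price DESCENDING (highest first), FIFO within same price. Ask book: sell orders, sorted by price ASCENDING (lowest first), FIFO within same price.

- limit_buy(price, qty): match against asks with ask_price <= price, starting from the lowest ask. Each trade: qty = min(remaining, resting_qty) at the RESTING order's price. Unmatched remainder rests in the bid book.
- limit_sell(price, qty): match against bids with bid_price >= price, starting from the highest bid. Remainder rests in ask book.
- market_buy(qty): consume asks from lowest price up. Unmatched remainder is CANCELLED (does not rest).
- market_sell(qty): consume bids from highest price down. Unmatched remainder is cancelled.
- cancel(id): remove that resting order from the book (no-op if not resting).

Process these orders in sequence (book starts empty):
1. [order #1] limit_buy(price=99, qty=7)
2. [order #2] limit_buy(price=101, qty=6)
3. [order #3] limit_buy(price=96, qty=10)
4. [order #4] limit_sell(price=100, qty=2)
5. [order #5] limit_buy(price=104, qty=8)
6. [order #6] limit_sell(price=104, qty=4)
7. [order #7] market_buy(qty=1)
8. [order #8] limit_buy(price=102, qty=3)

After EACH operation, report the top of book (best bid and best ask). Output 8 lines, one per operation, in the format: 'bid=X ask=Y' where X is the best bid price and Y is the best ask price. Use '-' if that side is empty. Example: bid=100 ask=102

Answer: bid=99 ask=-
bid=101 ask=-
bid=101 ask=-
bid=101 ask=-
bid=104 ask=-
bid=104 ask=-
bid=104 ask=-
bid=104 ask=-

Derivation:
After op 1 [order #1] limit_buy(price=99, qty=7): fills=none; bids=[#1:7@99] asks=[-]
After op 2 [order #2] limit_buy(price=101, qty=6): fills=none; bids=[#2:6@101 #1:7@99] asks=[-]
After op 3 [order #3] limit_buy(price=96, qty=10): fills=none; bids=[#2:6@101 #1:7@99 #3:10@96] asks=[-]
After op 4 [order #4] limit_sell(price=100, qty=2): fills=#2x#4:2@101; bids=[#2:4@101 #1:7@99 #3:10@96] asks=[-]
After op 5 [order #5] limit_buy(price=104, qty=8): fills=none; bids=[#5:8@104 #2:4@101 #1:7@99 #3:10@96] asks=[-]
After op 6 [order #6] limit_sell(price=104, qty=4): fills=#5x#6:4@104; bids=[#5:4@104 #2:4@101 #1:7@99 #3:10@96] asks=[-]
After op 7 [order #7] market_buy(qty=1): fills=none; bids=[#5:4@104 #2:4@101 #1:7@99 #3:10@96] asks=[-]
After op 8 [order #8] limit_buy(price=102, qty=3): fills=none; bids=[#5:4@104 #8:3@102 #2:4@101 #1:7@99 #3:10@96] asks=[-]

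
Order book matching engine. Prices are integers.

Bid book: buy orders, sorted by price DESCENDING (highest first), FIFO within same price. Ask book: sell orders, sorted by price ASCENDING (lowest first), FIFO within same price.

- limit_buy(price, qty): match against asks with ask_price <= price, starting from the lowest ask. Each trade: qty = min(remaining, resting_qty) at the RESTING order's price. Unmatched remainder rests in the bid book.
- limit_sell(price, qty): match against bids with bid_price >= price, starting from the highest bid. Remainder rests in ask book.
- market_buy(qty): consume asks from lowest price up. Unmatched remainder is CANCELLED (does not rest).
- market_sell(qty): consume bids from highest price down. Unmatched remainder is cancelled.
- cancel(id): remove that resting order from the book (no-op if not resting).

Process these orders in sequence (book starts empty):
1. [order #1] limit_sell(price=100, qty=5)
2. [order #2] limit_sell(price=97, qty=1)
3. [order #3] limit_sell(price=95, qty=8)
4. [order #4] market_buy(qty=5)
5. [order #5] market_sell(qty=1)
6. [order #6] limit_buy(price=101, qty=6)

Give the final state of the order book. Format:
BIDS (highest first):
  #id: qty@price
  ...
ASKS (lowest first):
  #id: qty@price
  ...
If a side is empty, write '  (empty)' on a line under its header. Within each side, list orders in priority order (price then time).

Answer: BIDS (highest first):
  (empty)
ASKS (lowest first):
  #1: 3@100

Derivation:
After op 1 [order #1] limit_sell(price=100, qty=5): fills=none; bids=[-] asks=[#1:5@100]
After op 2 [order #2] limit_sell(price=97, qty=1): fills=none; bids=[-] asks=[#2:1@97 #1:5@100]
After op 3 [order #3] limit_sell(price=95, qty=8): fills=none; bids=[-] asks=[#3:8@95 #2:1@97 #1:5@100]
After op 4 [order #4] market_buy(qty=5): fills=#4x#3:5@95; bids=[-] asks=[#3:3@95 #2:1@97 #1:5@100]
After op 5 [order #5] market_sell(qty=1): fills=none; bids=[-] asks=[#3:3@95 #2:1@97 #1:5@100]
After op 6 [order #6] limit_buy(price=101, qty=6): fills=#6x#3:3@95 #6x#2:1@97 #6x#1:2@100; bids=[-] asks=[#1:3@100]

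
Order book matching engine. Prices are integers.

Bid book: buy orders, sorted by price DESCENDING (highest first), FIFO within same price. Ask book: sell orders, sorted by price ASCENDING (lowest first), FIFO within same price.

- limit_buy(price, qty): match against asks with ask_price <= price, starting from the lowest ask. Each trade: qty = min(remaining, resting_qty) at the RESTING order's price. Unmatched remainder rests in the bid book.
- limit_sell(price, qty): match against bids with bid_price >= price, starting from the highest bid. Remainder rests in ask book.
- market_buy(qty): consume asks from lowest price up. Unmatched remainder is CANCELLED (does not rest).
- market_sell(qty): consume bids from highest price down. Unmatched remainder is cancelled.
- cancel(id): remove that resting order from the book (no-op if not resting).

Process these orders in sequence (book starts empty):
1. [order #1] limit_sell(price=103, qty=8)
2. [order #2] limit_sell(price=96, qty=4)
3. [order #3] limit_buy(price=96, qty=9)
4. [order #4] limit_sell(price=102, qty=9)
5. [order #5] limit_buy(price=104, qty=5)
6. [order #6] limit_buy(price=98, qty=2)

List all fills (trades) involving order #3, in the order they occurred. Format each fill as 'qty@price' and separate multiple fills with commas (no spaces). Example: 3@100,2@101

After op 1 [order #1] limit_sell(price=103, qty=8): fills=none; bids=[-] asks=[#1:8@103]
After op 2 [order #2] limit_sell(price=96, qty=4): fills=none; bids=[-] asks=[#2:4@96 #1:8@103]
After op 3 [order #3] limit_buy(price=96, qty=9): fills=#3x#2:4@96; bids=[#3:5@96] asks=[#1:8@103]
After op 4 [order #4] limit_sell(price=102, qty=9): fills=none; bids=[#3:5@96] asks=[#4:9@102 #1:8@103]
After op 5 [order #5] limit_buy(price=104, qty=5): fills=#5x#4:5@102; bids=[#3:5@96] asks=[#4:4@102 #1:8@103]
After op 6 [order #6] limit_buy(price=98, qty=2): fills=none; bids=[#6:2@98 #3:5@96] asks=[#4:4@102 #1:8@103]

Answer: 4@96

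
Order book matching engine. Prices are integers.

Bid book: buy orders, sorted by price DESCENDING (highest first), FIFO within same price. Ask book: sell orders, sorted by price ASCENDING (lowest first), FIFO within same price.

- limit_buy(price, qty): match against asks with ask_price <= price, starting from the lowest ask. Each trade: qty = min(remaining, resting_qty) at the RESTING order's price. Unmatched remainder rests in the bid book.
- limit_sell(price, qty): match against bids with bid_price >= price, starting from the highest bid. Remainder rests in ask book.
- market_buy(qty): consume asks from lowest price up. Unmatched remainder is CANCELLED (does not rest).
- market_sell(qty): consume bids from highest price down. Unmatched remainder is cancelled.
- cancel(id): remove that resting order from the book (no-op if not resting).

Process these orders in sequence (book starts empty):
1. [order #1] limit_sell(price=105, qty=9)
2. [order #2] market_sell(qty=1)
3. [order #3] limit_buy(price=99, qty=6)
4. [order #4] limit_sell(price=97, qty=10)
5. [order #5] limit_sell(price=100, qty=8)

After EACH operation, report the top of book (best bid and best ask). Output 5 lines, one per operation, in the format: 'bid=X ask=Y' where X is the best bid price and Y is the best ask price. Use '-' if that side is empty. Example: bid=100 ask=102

After op 1 [order #1] limit_sell(price=105, qty=9): fills=none; bids=[-] asks=[#1:9@105]
After op 2 [order #2] market_sell(qty=1): fills=none; bids=[-] asks=[#1:9@105]
After op 3 [order #3] limit_buy(price=99, qty=6): fills=none; bids=[#3:6@99] asks=[#1:9@105]
After op 4 [order #4] limit_sell(price=97, qty=10): fills=#3x#4:6@99; bids=[-] asks=[#4:4@97 #1:9@105]
After op 5 [order #5] limit_sell(price=100, qty=8): fills=none; bids=[-] asks=[#4:4@97 #5:8@100 #1:9@105]

Answer: bid=- ask=105
bid=- ask=105
bid=99 ask=105
bid=- ask=97
bid=- ask=97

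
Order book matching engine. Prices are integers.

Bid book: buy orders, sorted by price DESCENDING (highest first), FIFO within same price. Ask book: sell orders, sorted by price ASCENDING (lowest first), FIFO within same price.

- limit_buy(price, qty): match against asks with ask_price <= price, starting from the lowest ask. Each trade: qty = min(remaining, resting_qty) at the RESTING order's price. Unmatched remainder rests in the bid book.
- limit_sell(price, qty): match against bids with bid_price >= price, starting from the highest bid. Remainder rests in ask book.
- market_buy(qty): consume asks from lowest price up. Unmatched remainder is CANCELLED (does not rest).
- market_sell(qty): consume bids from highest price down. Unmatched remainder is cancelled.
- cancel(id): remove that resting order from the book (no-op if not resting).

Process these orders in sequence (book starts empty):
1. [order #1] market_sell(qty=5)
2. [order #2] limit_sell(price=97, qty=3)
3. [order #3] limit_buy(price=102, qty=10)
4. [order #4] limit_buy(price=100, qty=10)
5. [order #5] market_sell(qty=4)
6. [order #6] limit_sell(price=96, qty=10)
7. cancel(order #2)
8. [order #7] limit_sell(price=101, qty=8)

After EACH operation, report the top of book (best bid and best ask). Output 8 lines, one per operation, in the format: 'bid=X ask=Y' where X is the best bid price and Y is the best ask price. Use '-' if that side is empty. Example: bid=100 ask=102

Answer: bid=- ask=-
bid=- ask=97
bid=102 ask=-
bid=102 ask=-
bid=102 ask=-
bid=100 ask=-
bid=100 ask=-
bid=100 ask=101

Derivation:
After op 1 [order #1] market_sell(qty=5): fills=none; bids=[-] asks=[-]
After op 2 [order #2] limit_sell(price=97, qty=3): fills=none; bids=[-] asks=[#2:3@97]
After op 3 [order #3] limit_buy(price=102, qty=10): fills=#3x#2:3@97; bids=[#3:7@102] asks=[-]
After op 4 [order #4] limit_buy(price=100, qty=10): fills=none; bids=[#3:7@102 #4:10@100] asks=[-]
After op 5 [order #5] market_sell(qty=4): fills=#3x#5:4@102; bids=[#3:3@102 #4:10@100] asks=[-]
After op 6 [order #6] limit_sell(price=96, qty=10): fills=#3x#6:3@102 #4x#6:7@100; bids=[#4:3@100] asks=[-]
After op 7 cancel(order #2): fills=none; bids=[#4:3@100] asks=[-]
After op 8 [order #7] limit_sell(price=101, qty=8): fills=none; bids=[#4:3@100] asks=[#7:8@101]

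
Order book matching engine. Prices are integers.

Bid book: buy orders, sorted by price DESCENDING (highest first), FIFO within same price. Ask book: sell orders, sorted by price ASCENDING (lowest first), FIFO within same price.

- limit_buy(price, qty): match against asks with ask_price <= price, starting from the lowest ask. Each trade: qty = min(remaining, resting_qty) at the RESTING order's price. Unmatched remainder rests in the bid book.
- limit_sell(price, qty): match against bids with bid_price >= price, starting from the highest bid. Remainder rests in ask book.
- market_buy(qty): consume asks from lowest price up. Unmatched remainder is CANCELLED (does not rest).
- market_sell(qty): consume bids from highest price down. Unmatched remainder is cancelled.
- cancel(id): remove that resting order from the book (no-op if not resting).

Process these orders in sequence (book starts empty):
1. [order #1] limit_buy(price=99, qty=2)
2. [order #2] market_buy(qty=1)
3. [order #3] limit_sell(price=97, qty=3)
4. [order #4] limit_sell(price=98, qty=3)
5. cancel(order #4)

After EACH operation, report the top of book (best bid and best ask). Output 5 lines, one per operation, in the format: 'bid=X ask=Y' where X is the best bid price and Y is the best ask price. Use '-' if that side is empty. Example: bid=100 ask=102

After op 1 [order #1] limit_buy(price=99, qty=2): fills=none; bids=[#1:2@99] asks=[-]
After op 2 [order #2] market_buy(qty=1): fills=none; bids=[#1:2@99] asks=[-]
After op 3 [order #3] limit_sell(price=97, qty=3): fills=#1x#3:2@99; bids=[-] asks=[#3:1@97]
After op 4 [order #4] limit_sell(price=98, qty=3): fills=none; bids=[-] asks=[#3:1@97 #4:3@98]
After op 5 cancel(order #4): fills=none; bids=[-] asks=[#3:1@97]

Answer: bid=99 ask=-
bid=99 ask=-
bid=- ask=97
bid=- ask=97
bid=- ask=97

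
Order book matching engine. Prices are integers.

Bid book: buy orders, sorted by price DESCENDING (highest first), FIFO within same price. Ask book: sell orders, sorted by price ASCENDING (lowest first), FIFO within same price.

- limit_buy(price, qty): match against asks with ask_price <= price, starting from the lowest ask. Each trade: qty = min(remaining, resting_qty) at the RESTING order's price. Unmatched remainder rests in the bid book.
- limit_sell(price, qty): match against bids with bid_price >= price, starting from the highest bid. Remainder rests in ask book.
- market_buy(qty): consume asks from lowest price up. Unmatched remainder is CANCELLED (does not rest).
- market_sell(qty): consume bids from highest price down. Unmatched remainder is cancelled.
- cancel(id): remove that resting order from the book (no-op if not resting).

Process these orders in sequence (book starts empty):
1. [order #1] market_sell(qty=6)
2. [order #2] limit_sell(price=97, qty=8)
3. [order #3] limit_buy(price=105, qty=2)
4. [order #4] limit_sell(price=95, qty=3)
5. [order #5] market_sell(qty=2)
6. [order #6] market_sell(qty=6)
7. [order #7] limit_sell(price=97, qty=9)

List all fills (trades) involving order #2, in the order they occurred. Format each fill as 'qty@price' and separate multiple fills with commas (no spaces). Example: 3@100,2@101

Answer: 2@97

Derivation:
After op 1 [order #1] market_sell(qty=6): fills=none; bids=[-] asks=[-]
After op 2 [order #2] limit_sell(price=97, qty=8): fills=none; bids=[-] asks=[#2:8@97]
After op 3 [order #3] limit_buy(price=105, qty=2): fills=#3x#2:2@97; bids=[-] asks=[#2:6@97]
After op 4 [order #4] limit_sell(price=95, qty=3): fills=none; bids=[-] asks=[#4:3@95 #2:6@97]
After op 5 [order #5] market_sell(qty=2): fills=none; bids=[-] asks=[#4:3@95 #2:6@97]
After op 6 [order #6] market_sell(qty=6): fills=none; bids=[-] asks=[#4:3@95 #2:6@97]
After op 7 [order #7] limit_sell(price=97, qty=9): fills=none; bids=[-] asks=[#4:3@95 #2:6@97 #7:9@97]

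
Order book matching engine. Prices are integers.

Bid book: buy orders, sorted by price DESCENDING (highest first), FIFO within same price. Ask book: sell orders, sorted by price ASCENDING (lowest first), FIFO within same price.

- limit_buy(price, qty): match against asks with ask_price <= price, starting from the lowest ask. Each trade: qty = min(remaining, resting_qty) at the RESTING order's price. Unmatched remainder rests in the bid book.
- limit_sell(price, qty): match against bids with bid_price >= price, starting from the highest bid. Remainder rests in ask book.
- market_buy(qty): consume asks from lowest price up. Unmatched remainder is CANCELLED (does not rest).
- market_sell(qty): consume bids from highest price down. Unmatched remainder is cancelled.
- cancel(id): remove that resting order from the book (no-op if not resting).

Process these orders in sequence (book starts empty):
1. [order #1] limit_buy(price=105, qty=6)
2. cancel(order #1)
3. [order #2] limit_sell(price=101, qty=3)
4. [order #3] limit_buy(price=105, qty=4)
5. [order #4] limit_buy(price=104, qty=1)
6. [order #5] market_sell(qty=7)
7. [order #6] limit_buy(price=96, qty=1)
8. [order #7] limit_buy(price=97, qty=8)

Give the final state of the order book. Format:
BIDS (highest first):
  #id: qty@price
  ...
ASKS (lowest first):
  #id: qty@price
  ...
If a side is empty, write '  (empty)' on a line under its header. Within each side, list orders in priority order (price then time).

After op 1 [order #1] limit_buy(price=105, qty=6): fills=none; bids=[#1:6@105] asks=[-]
After op 2 cancel(order #1): fills=none; bids=[-] asks=[-]
After op 3 [order #2] limit_sell(price=101, qty=3): fills=none; bids=[-] asks=[#2:3@101]
After op 4 [order #3] limit_buy(price=105, qty=4): fills=#3x#2:3@101; bids=[#3:1@105] asks=[-]
After op 5 [order #4] limit_buy(price=104, qty=1): fills=none; bids=[#3:1@105 #4:1@104] asks=[-]
After op 6 [order #5] market_sell(qty=7): fills=#3x#5:1@105 #4x#5:1@104; bids=[-] asks=[-]
After op 7 [order #6] limit_buy(price=96, qty=1): fills=none; bids=[#6:1@96] asks=[-]
After op 8 [order #7] limit_buy(price=97, qty=8): fills=none; bids=[#7:8@97 #6:1@96] asks=[-]

Answer: BIDS (highest first):
  #7: 8@97
  #6: 1@96
ASKS (lowest first):
  (empty)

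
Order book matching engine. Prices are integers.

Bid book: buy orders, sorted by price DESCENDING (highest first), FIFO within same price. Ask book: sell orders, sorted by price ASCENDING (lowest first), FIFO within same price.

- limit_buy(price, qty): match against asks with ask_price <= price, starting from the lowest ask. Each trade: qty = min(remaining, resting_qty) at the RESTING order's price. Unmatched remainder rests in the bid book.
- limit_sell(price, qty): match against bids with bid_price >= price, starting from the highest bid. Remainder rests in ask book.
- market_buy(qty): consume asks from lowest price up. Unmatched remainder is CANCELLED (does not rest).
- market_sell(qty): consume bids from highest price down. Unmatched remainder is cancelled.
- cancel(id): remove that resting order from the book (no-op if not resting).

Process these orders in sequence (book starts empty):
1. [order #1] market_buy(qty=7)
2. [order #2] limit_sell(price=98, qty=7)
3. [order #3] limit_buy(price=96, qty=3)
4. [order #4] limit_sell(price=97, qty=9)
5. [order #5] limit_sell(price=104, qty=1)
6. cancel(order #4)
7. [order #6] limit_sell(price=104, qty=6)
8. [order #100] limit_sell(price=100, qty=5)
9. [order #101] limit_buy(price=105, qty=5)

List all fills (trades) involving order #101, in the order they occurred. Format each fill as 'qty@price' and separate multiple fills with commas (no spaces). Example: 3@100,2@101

Answer: 5@98

Derivation:
After op 1 [order #1] market_buy(qty=7): fills=none; bids=[-] asks=[-]
After op 2 [order #2] limit_sell(price=98, qty=7): fills=none; bids=[-] asks=[#2:7@98]
After op 3 [order #3] limit_buy(price=96, qty=3): fills=none; bids=[#3:3@96] asks=[#2:7@98]
After op 4 [order #4] limit_sell(price=97, qty=9): fills=none; bids=[#3:3@96] asks=[#4:9@97 #2:7@98]
After op 5 [order #5] limit_sell(price=104, qty=1): fills=none; bids=[#3:3@96] asks=[#4:9@97 #2:7@98 #5:1@104]
After op 6 cancel(order #4): fills=none; bids=[#3:3@96] asks=[#2:7@98 #5:1@104]
After op 7 [order #6] limit_sell(price=104, qty=6): fills=none; bids=[#3:3@96] asks=[#2:7@98 #5:1@104 #6:6@104]
After op 8 [order #100] limit_sell(price=100, qty=5): fills=none; bids=[#3:3@96] asks=[#2:7@98 #100:5@100 #5:1@104 #6:6@104]
After op 9 [order #101] limit_buy(price=105, qty=5): fills=#101x#2:5@98; bids=[#3:3@96] asks=[#2:2@98 #100:5@100 #5:1@104 #6:6@104]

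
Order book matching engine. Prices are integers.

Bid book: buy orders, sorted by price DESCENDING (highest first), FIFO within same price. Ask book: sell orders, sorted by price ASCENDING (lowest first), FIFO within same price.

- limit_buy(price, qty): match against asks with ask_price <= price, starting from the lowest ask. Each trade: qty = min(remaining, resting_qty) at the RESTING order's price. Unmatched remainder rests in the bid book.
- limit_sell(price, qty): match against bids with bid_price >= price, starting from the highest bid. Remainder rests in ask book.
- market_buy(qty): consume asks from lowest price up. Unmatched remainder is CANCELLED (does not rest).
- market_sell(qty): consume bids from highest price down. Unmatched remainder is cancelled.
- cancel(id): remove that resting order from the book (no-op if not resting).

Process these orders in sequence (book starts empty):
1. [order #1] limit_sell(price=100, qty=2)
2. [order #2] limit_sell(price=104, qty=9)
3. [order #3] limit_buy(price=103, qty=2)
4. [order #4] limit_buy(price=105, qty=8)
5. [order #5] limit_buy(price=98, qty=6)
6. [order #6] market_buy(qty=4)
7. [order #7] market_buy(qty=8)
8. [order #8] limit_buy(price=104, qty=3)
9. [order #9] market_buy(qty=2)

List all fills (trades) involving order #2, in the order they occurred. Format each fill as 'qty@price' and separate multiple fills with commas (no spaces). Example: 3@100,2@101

Answer: 8@104,1@104

Derivation:
After op 1 [order #1] limit_sell(price=100, qty=2): fills=none; bids=[-] asks=[#1:2@100]
After op 2 [order #2] limit_sell(price=104, qty=9): fills=none; bids=[-] asks=[#1:2@100 #2:9@104]
After op 3 [order #3] limit_buy(price=103, qty=2): fills=#3x#1:2@100; bids=[-] asks=[#2:9@104]
After op 4 [order #4] limit_buy(price=105, qty=8): fills=#4x#2:8@104; bids=[-] asks=[#2:1@104]
After op 5 [order #5] limit_buy(price=98, qty=6): fills=none; bids=[#5:6@98] asks=[#2:1@104]
After op 6 [order #6] market_buy(qty=4): fills=#6x#2:1@104; bids=[#5:6@98] asks=[-]
After op 7 [order #7] market_buy(qty=8): fills=none; bids=[#5:6@98] asks=[-]
After op 8 [order #8] limit_buy(price=104, qty=3): fills=none; bids=[#8:3@104 #5:6@98] asks=[-]
After op 9 [order #9] market_buy(qty=2): fills=none; bids=[#8:3@104 #5:6@98] asks=[-]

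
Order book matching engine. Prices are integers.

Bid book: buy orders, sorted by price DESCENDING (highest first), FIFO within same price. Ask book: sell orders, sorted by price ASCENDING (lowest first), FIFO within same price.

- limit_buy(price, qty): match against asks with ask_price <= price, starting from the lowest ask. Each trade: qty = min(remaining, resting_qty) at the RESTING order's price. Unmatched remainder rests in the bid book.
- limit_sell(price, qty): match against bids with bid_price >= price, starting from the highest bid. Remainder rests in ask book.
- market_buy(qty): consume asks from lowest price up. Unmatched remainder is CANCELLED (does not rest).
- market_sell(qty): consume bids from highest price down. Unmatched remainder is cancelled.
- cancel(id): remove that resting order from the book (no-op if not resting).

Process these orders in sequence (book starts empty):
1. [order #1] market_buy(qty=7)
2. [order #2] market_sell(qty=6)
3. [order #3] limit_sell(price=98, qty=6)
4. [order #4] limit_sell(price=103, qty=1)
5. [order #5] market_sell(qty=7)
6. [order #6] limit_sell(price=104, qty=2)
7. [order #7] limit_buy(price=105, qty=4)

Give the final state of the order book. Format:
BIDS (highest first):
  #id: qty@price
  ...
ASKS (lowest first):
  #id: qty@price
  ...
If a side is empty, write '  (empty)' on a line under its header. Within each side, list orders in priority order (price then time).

After op 1 [order #1] market_buy(qty=7): fills=none; bids=[-] asks=[-]
After op 2 [order #2] market_sell(qty=6): fills=none; bids=[-] asks=[-]
After op 3 [order #3] limit_sell(price=98, qty=6): fills=none; bids=[-] asks=[#3:6@98]
After op 4 [order #4] limit_sell(price=103, qty=1): fills=none; bids=[-] asks=[#3:6@98 #4:1@103]
After op 5 [order #5] market_sell(qty=7): fills=none; bids=[-] asks=[#3:6@98 #4:1@103]
After op 6 [order #6] limit_sell(price=104, qty=2): fills=none; bids=[-] asks=[#3:6@98 #4:1@103 #6:2@104]
After op 7 [order #7] limit_buy(price=105, qty=4): fills=#7x#3:4@98; bids=[-] asks=[#3:2@98 #4:1@103 #6:2@104]

Answer: BIDS (highest first):
  (empty)
ASKS (lowest first):
  #3: 2@98
  #4: 1@103
  #6: 2@104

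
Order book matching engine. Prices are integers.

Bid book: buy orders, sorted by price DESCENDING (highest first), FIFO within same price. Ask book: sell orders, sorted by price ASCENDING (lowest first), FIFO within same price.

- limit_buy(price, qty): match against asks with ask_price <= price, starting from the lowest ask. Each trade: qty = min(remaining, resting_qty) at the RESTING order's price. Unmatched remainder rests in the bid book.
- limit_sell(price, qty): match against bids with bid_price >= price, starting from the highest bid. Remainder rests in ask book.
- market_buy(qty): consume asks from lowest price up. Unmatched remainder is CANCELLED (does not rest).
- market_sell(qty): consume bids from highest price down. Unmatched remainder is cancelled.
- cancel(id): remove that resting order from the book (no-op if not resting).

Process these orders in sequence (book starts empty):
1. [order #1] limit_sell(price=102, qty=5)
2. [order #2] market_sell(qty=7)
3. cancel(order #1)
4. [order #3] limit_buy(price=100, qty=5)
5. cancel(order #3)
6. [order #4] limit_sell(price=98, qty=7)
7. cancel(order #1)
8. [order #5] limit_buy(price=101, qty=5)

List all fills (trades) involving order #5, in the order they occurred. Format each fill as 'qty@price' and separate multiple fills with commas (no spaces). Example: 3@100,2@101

After op 1 [order #1] limit_sell(price=102, qty=5): fills=none; bids=[-] asks=[#1:5@102]
After op 2 [order #2] market_sell(qty=7): fills=none; bids=[-] asks=[#1:5@102]
After op 3 cancel(order #1): fills=none; bids=[-] asks=[-]
After op 4 [order #3] limit_buy(price=100, qty=5): fills=none; bids=[#3:5@100] asks=[-]
After op 5 cancel(order #3): fills=none; bids=[-] asks=[-]
After op 6 [order #4] limit_sell(price=98, qty=7): fills=none; bids=[-] asks=[#4:7@98]
After op 7 cancel(order #1): fills=none; bids=[-] asks=[#4:7@98]
After op 8 [order #5] limit_buy(price=101, qty=5): fills=#5x#4:5@98; bids=[-] asks=[#4:2@98]

Answer: 5@98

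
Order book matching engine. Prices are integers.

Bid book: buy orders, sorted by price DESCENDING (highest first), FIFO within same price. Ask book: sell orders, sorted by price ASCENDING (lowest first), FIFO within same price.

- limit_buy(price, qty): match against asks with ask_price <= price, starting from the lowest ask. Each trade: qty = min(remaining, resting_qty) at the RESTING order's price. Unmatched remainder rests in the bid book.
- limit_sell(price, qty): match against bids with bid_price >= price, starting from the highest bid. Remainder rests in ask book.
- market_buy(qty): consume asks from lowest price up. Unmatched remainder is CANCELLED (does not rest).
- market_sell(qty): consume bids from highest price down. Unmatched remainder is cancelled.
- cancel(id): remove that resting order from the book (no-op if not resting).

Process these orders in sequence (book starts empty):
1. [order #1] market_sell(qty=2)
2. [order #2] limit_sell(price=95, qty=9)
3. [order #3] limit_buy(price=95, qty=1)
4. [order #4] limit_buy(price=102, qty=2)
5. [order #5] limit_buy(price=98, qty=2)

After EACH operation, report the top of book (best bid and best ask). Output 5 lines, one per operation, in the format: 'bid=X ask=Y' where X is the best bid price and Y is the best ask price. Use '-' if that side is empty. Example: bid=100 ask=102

Answer: bid=- ask=-
bid=- ask=95
bid=- ask=95
bid=- ask=95
bid=- ask=95

Derivation:
After op 1 [order #1] market_sell(qty=2): fills=none; bids=[-] asks=[-]
After op 2 [order #2] limit_sell(price=95, qty=9): fills=none; bids=[-] asks=[#2:9@95]
After op 3 [order #3] limit_buy(price=95, qty=1): fills=#3x#2:1@95; bids=[-] asks=[#2:8@95]
After op 4 [order #4] limit_buy(price=102, qty=2): fills=#4x#2:2@95; bids=[-] asks=[#2:6@95]
After op 5 [order #5] limit_buy(price=98, qty=2): fills=#5x#2:2@95; bids=[-] asks=[#2:4@95]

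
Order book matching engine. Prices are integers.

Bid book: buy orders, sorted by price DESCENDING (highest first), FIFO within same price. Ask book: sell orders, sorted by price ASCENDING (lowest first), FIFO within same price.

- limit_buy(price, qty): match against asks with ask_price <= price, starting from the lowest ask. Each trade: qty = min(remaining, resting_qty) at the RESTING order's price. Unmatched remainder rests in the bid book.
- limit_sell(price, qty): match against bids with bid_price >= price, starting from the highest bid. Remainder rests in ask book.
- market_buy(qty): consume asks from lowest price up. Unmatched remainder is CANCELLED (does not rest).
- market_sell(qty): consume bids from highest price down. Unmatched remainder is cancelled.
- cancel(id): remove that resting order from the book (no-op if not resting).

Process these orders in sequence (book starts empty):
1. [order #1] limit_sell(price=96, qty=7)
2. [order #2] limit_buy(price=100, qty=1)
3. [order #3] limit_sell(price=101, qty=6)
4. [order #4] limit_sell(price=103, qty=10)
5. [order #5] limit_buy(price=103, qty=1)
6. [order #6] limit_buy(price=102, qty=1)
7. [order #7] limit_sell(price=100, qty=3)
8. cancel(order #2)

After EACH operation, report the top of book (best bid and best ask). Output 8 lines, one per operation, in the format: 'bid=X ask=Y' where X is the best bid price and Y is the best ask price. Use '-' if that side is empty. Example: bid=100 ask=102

After op 1 [order #1] limit_sell(price=96, qty=7): fills=none; bids=[-] asks=[#1:7@96]
After op 2 [order #2] limit_buy(price=100, qty=1): fills=#2x#1:1@96; bids=[-] asks=[#1:6@96]
After op 3 [order #3] limit_sell(price=101, qty=6): fills=none; bids=[-] asks=[#1:6@96 #3:6@101]
After op 4 [order #4] limit_sell(price=103, qty=10): fills=none; bids=[-] asks=[#1:6@96 #3:6@101 #4:10@103]
After op 5 [order #5] limit_buy(price=103, qty=1): fills=#5x#1:1@96; bids=[-] asks=[#1:5@96 #3:6@101 #4:10@103]
After op 6 [order #6] limit_buy(price=102, qty=1): fills=#6x#1:1@96; bids=[-] asks=[#1:4@96 #3:6@101 #4:10@103]
After op 7 [order #7] limit_sell(price=100, qty=3): fills=none; bids=[-] asks=[#1:4@96 #7:3@100 #3:6@101 #4:10@103]
After op 8 cancel(order #2): fills=none; bids=[-] asks=[#1:4@96 #7:3@100 #3:6@101 #4:10@103]

Answer: bid=- ask=96
bid=- ask=96
bid=- ask=96
bid=- ask=96
bid=- ask=96
bid=- ask=96
bid=- ask=96
bid=- ask=96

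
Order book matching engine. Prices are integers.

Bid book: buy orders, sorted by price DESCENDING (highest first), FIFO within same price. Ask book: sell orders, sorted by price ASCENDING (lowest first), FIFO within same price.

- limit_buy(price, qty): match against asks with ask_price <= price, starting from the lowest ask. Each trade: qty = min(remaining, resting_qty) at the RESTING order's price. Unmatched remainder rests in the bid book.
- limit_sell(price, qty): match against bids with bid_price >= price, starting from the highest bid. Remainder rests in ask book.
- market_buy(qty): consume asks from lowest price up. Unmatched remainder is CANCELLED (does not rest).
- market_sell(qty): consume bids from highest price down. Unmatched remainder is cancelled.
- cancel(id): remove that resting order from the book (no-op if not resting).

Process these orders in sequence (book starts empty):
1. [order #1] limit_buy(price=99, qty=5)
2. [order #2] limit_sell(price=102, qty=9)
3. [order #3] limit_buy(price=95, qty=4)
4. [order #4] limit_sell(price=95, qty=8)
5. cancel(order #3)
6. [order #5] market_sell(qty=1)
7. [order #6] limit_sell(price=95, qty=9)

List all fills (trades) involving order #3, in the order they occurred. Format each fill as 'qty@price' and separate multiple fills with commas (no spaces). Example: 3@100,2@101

After op 1 [order #1] limit_buy(price=99, qty=5): fills=none; bids=[#1:5@99] asks=[-]
After op 2 [order #2] limit_sell(price=102, qty=9): fills=none; bids=[#1:5@99] asks=[#2:9@102]
After op 3 [order #3] limit_buy(price=95, qty=4): fills=none; bids=[#1:5@99 #3:4@95] asks=[#2:9@102]
After op 4 [order #4] limit_sell(price=95, qty=8): fills=#1x#4:5@99 #3x#4:3@95; bids=[#3:1@95] asks=[#2:9@102]
After op 5 cancel(order #3): fills=none; bids=[-] asks=[#2:9@102]
After op 6 [order #5] market_sell(qty=1): fills=none; bids=[-] asks=[#2:9@102]
After op 7 [order #6] limit_sell(price=95, qty=9): fills=none; bids=[-] asks=[#6:9@95 #2:9@102]

Answer: 3@95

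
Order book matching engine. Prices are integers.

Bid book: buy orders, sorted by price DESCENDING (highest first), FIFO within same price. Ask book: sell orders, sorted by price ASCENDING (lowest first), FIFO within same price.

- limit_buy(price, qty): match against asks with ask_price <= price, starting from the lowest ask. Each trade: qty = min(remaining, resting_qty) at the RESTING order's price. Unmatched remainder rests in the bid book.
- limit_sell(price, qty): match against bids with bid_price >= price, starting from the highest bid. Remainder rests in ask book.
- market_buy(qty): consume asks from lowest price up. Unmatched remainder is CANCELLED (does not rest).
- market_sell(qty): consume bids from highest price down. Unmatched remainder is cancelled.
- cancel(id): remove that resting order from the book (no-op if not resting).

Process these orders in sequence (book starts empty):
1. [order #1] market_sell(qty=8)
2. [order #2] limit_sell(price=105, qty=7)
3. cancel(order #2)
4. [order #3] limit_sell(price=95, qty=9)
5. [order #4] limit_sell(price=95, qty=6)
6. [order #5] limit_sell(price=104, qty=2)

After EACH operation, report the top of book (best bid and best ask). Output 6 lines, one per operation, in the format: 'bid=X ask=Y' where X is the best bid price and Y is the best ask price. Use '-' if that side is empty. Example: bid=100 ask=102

Answer: bid=- ask=-
bid=- ask=105
bid=- ask=-
bid=- ask=95
bid=- ask=95
bid=- ask=95

Derivation:
After op 1 [order #1] market_sell(qty=8): fills=none; bids=[-] asks=[-]
After op 2 [order #2] limit_sell(price=105, qty=7): fills=none; bids=[-] asks=[#2:7@105]
After op 3 cancel(order #2): fills=none; bids=[-] asks=[-]
After op 4 [order #3] limit_sell(price=95, qty=9): fills=none; bids=[-] asks=[#3:9@95]
After op 5 [order #4] limit_sell(price=95, qty=6): fills=none; bids=[-] asks=[#3:9@95 #4:6@95]
After op 6 [order #5] limit_sell(price=104, qty=2): fills=none; bids=[-] asks=[#3:9@95 #4:6@95 #5:2@104]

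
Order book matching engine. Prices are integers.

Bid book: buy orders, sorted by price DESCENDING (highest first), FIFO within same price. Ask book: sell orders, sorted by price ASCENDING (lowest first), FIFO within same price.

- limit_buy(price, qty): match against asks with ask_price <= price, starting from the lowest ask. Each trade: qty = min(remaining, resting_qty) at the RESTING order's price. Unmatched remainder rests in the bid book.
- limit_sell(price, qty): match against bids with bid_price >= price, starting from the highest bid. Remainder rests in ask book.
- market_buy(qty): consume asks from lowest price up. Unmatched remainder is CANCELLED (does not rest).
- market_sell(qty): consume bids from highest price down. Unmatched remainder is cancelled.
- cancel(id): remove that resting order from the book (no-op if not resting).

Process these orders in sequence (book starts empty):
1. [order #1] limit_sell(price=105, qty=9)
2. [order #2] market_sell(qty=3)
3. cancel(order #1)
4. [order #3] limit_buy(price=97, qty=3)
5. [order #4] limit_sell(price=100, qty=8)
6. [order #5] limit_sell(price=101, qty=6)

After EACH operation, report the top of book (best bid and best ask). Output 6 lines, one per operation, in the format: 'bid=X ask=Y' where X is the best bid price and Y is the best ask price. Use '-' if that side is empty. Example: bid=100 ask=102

After op 1 [order #1] limit_sell(price=105, qty=9): fills=none; bids=[-] asks=[#1:9@105]
After op 2 [order #2] market_sell(qty=3): fills=none; bids=[-] asks=[#1:9@105]
After op 3 cancel(order #1): fills=none; bids=[-] asks=[-]
After op 4 [order #3] limit_buy(price=97, qty=3): fills=none; bids=[#3:3@97] asks=[-]
After op 5 [order #4] limit_sell(price=100, qty=8): fills=none; bids=[#3:3@97] asks=[#4:8@100]
After op 6 [order #5] limit_sell(price=101, qty=6): fills=none; bids=[#3:3@97] asks=[#4:8@100 #5:6@101]

Answer: bid=- ask=105
bid=- ask=105
bid=- ask=-
bid=97 ask=-
bid=97 ask=100
bid=97 ask=100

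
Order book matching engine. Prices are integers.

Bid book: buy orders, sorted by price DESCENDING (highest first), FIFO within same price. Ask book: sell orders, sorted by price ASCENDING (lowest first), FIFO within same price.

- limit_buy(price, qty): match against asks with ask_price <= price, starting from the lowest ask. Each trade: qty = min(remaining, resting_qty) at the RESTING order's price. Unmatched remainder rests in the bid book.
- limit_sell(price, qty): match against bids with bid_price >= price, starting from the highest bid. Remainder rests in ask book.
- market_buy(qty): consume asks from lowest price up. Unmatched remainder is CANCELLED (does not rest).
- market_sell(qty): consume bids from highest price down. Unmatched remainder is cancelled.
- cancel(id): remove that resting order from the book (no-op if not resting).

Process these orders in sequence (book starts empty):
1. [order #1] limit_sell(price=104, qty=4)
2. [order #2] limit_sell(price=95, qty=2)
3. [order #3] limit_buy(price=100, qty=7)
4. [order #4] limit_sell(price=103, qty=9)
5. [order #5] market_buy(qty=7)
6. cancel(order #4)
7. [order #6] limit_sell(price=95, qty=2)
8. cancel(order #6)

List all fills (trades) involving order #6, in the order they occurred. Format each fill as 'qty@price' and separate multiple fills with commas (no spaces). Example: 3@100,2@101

Answer: 2@100

Derivation:
After op 1 [order #1] limit_sell(price=104, qty=4): fills=none; bids=[-] asks=[#1:4@104]
After op 2 [order #2] limit_sell(price=95, qty=2): fills=none; bids=[-] asks=[#2:2@95 #1:4@104]
After op 3 [order #3] limit_buy(price=100, qty=7): fills=#3x#2:2@95; bids=[#3:5@100] asks=[#1:4@104]
After op 4 [order #4] limit_sell(price=103, qty=9): fills=none; bids=[#3:5@100] asks=[#4:9@103 #1:4@104]
After op 5 [order #5] market_buy(qty=7): fills=#5x#4:7@103; bids=[#3:5@100] asks=[#4:2@103 #1:4@104]
After op 6 cancel(order #4): fills=none; bids=[#3:5@100] asks=[#1:4@104]
After op 7 [order #6] limit_sell(price=95, qty=2): fills=#3x#6:2@100; bids=[#3:3@100] asks=[#1:4@104]
After op 8 cancel(order #6): fills=none; bids=[#3:3@100] asks=[#1:4@104]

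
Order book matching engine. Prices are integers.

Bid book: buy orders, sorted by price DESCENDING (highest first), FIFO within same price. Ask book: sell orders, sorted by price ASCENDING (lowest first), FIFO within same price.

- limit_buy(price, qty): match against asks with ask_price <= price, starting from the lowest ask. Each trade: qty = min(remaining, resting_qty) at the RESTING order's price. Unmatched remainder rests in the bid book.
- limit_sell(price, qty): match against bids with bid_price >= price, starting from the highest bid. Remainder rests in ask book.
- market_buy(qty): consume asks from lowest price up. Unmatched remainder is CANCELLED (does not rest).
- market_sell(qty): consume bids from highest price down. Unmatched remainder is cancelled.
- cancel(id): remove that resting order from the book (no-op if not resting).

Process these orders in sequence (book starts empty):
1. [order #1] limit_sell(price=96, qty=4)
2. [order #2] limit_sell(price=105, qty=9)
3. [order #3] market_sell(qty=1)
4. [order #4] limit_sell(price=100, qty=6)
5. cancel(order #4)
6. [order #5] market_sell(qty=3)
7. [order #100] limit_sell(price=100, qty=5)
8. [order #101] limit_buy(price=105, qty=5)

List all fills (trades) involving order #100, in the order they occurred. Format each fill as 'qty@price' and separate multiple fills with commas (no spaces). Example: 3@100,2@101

After op 1 [order #1] limit_sell(price=96, qty=4): fills=none; bids=[-] asks=[#1:4@96]
After op 2 [order #2] limit_sell(price=105, qty=9): fills=none; bids=[-] asks=[#1:4@96 #2:9@105]
After op 3 [order #3] market_sell(qty=1): fills=none; bids=[-] asks=[#1:4@96 #2:9@105]
After op 4 [order #4] limit_sell(price=100, qty=6): fills=none; bids=[-] asks=[#1:4@96 #4:6@100 #2:9@105]
After op 5 cancel(order #4): fills=none; bids=[-] asks=[#1:4@96 #2:9@105]
After op 6 [order #5] market_sell(qty=3): fills=none; bids=[-] asks=[#1:4@96 #2:9@105]
After op 7 [order #100] limit_sell(price=100, qty=5): fills=none; bids=[-] asks=[#1:4@96 #100:5@100 #2:9@105]
After op 8 [order #101] limit_buy(price=105, qty=5): fills=#101x#1:4@96 #101x#100:1@100; bids=[-] asks=[#100:4@100 #2:9@105]

Answer: 1@100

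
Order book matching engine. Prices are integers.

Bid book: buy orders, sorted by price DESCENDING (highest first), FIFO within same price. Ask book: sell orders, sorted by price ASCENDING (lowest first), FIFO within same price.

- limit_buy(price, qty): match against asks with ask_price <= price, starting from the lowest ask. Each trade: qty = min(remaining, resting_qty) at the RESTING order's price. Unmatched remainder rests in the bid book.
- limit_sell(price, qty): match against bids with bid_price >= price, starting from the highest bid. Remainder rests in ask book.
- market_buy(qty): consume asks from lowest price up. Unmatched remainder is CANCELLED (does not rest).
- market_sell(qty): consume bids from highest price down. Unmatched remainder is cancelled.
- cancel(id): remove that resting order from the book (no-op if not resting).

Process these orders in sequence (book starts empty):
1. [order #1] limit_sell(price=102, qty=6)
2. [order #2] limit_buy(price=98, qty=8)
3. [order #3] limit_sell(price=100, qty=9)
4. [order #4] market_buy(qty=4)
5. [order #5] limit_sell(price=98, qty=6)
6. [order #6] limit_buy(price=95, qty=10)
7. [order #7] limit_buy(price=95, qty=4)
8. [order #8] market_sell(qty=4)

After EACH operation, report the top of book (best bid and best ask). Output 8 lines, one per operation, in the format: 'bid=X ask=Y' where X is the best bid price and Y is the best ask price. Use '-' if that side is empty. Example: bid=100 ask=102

After op 1 [order #1] limit_sell(price=102, qty=6): fills=none; bids=[-] asks=[#1:6@102]
After op 2 [order #2] limit_buy(price=98, qty=8): fills=none; bids=[#2:8@98] asks=[#1:6@102]
After op 3 [order #3] limit_sell(price=100, qty=9): fills=none; bids=[#2:8@98] asks=[#3:9@100 #1:6@102]
After op 4 [order #4] market_buy(qty=4): fills=#4x#3:4@100; bids=[#2:8@98] asks=[#3:5@100 #1:6@102]
After op 5 [order #5] limit_sell(price=98, qty=6): fills=#2x#5:6@98; bids=[#2:2@98] asks=[#3:5@100 #1:6@102]
After op 6 [order #6] limit_buy(price=95, qty=10): fills=none; bids=[#2:2@98 #6:10@95] asks=[#3:5@100 #1:6@102]
After op 7 [order #7] limit_buy(price=95, qty=4): fills=none; bids=[#2:2@98 #6:10@95 #7:4@95] asks=[#3:5@100 #1:6@102]
After op 8 [order #8] market_sell(qty=4): fills=#2x#8:2@98 #6x#8:2@95; bids=[#6:8@95 #7:4@95] asks=[#3:5@100 #1:6@102]

Answer: bid=- ask=102
bid=98 ask=102
bid=98 ask=100
bid=98 ask=100
bid=98 ask=100
bid=98 ask=100
bid=98 ask=100
bid=95 ask=100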